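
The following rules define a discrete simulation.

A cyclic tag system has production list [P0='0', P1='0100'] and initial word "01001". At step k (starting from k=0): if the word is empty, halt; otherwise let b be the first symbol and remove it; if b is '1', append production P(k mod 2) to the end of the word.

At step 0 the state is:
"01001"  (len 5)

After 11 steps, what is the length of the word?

0

t=0: "01001"  (len 5)
t=1: "1001"  (len 4)
t=2: "0010100"  (len 7)
t=3: "010100"  (len 6)
t=4: "10100"  (len 5)
t=5: "01000"  (len 5)
t=6: "1000"  (len 4)
t=7: "0000"  (len 4)
t=8: "000"  (len 3)
t=9: "00"  (len 2)
t=10: "0"  (len 1)
t=11: (halted — word empty)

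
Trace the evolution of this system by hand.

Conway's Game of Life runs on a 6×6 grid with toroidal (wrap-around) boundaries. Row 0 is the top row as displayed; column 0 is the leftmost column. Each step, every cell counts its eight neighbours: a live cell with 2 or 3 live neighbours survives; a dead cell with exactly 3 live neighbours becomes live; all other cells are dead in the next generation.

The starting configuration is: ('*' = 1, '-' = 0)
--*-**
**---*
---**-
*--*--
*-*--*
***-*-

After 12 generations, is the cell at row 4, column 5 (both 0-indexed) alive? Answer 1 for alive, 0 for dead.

0

k=0  --*-**
**---*
---**-
*--*--
*-*--*
***-*-
k=1  --*-*-
***---
-****-
****--
--*-*-
--*-*-
k=2  --*--*
*---**
----**
*----*
----**
-**-**
k=3  --*---
*--*--
------
*-----
-*-*--
-**---
k=4  --**--
------
------
------
**----
-*-*--
k=5  --**--
------
------
------
***---
**-*--
k=6  -***--
------
------
-*----
*-*---
*--*--
k=7  -***--
--*---
------
-*----
*-*---
*--*--
k=8  -*-*--
-***--
------
-*----
*-*---
*--*--
k=9  **-**-
-*-*--
-*----
-*----
*-*---
*--*--
k=10  **-***
-*-**-
**----
***---
*-*---
*--**-
k=11  -*----
---*--
---*-*
--*--*
*-*---
------
k=12  ------
--*-*-
--**--
******
-*----
-*----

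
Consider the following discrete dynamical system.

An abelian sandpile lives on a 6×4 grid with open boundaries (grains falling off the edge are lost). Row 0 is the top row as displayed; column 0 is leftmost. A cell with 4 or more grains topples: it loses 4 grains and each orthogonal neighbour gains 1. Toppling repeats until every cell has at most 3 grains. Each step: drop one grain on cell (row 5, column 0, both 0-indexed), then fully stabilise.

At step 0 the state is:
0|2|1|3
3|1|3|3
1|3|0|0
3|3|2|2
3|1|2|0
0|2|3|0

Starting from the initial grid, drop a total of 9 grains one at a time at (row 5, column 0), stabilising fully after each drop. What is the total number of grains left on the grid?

42

gen 0: 0|2|1|3
3|1|3|3
1|3|0|0
3|3|2|2
3|1|2|0
0|2|3|0
gen 1: 0|2|1|3
3|1|3|3
1|3|0|0
3|3|2|2
3|1|2|0
1|2|3|0
gen 2: 0|2|1|3
3|1|3|3
1|3|0|0
3|3|2|2
3|1|2|0
2|2|3|0
gen 3: 0|2|1|3
3|1|3|3
1|3|0|0
3|3|2|2
3|1|2|0
3|2|3|0
gen 4: 0|2|1|3
3|2|3|3
3|0|1|0
1|1|3|2
1|3|2|0
1|3|3|0
gen 5: 0|2|1|3
3|2|3|3
3|0|1|0
1|1|3|2
1|3|2|0
2|3|3|0
gen 6: 0|2|1|3
3|2|3|3
3|0|1|0
1|1|3|2
1|3|2|0
3|3|3|0
gen 7: 0|2|1|3
3|2|3|3
3|0|2|0
1|3|0|3
3|1|1|1
1|2|1|1
gen 8: 0|2|1|3
3|2|3|3
3|0|2|0
1|3|0|3
3|1|1|1
2|2|1|1
gen 9: 0|2|1|3
3|2|3|3
3|0|2|0
1|3|0|3
3|1|1|1
3|2|1|1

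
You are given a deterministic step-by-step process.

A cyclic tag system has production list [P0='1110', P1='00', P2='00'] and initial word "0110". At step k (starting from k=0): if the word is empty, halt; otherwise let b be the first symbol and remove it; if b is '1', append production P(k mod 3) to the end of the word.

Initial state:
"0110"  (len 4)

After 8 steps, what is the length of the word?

gen 0: "0110"  (len 4)
gen 1: "110"  (len 3)
gen 2: "1000"  (len 4)
gen 3: "00000"  (len 5)
gen 4: "0000"  (len 4)
gen 5: "000"  (len 3)
gen 6: "00"  (len 2)
gen 7: "0"  (len 1)
gen 8: (halted — word empty)

0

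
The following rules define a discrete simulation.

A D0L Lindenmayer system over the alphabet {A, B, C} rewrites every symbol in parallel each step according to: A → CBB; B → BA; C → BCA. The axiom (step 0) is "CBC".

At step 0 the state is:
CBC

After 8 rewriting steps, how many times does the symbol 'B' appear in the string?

2556

t=0: CBC
t=1: BCABABCA
t=2: BABCACBBBACBBBABCACBB
t=3: BACBBBABCACBBBCABABABACBBBCABABABACBBBABCACBBBCABABA
t=4: BACBBBCABABABACBBBABCACBBBCABABABABCACBBBACBBBACBBBACBBBCA…CBBBACBBBACBBBCABABABACBBBABCACBBBCABABABABCACBBBACBBBACBB  (len 130)
t=5: BACBBBCABABABABCACBBBACBBBACBBBACBBBCABABABACBBBABCACBBBCA…ACBBBACBBBACBBBACBBBABCACBBBCABABABACBBBCABABABACBBBCABABA  (len 322)
t=6: BACBBBCABABABABCACBBBACBBBACBBBACBBBABCACBBBCABABABACBBBCA…CBBBCABABABABCACBBBACBBBACBBBACBBBCABABABABCACBBBACBBBACBB  (len 800)
t=7: BACBBBCABABABABCACBBBACBBBACBBBACBBBABCACBBBCABABABACBBBCA…ACBBBACBBBACBBBACBBBABCACBBBCABABABACBBBCABABABACBBBCABABA  (len 1984)
t=8: BACBBBCABABABABCACBBBACBBBACBBBACBBBABCACBBBCABABABACBBBCA…CBBBCABABABABCACBBBACBBBACBBBACBBBCABABABABCACBBBACBBBACBB  (len 4924)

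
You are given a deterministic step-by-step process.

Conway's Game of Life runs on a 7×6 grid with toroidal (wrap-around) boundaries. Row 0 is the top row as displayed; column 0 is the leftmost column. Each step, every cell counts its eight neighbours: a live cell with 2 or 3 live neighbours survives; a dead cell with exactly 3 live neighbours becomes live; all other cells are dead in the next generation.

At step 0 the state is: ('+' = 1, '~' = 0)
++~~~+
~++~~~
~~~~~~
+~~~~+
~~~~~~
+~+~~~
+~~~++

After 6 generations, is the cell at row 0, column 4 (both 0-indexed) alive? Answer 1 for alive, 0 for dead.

1

k=0  ++~~~+
~++~~~
~~~~~~
+~~~~+
~~~~~~
+~+~~~
+~~~++
k=1  ~~+~+~
~++~~~
++~~~~
~~~~~~
++~~~+
++~~~~
~~~~+~
k=2  ~++~~~
+~++~~
+++~~~
~~~~~+
~+~~~+
~+~~~~
~+~+~+
k=3  ~~~~+~
+~~+~~
+~++~+
~~+~~+
~~~~~~
~+~~+~
~+~~~~
k=4  ~~~~~~
++++~~
+~++~+
++++++
~~~~~~
~~~~~~
~~~~~~
k=5  ~++~~~
+~~+++
~~~~~~
~~~~~~
++++++
~~~~~~
~~~~~~
k=6  ++++++
++++++
~~~~++
++++++
++++++
++++++
~~~~~~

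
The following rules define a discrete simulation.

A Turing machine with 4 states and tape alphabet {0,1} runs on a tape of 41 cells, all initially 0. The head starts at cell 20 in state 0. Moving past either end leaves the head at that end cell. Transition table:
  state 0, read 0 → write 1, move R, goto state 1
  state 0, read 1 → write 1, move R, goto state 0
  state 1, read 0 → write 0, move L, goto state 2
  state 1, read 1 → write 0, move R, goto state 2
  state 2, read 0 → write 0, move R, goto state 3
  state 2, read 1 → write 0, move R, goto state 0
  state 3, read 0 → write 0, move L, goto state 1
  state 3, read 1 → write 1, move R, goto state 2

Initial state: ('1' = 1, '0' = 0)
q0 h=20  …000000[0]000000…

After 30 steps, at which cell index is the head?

k=0  q0 h=20  …000000[0]000000…
k=1  q1 h=21  …000001[0]000000…
k=2  q2 h=20  …000000[1]000000…
k=3  q0 h=21  …000000[0]000000…
k=4  q1 h=22  …000001[0]000000…
k=5  q2 h=21  …000000[1]000000…
k=6  q0 h=22  …000000[0]000000…
k=7  q1 h=23  …000001[0]000000…
k=8  q2 h=22  …000000[1]000000…
k=9  q0 h=23  …000000[0]000000…
k=10  q1 h=24  …000001[0]000000…
k=11  q2 h=23  …000000[1]000000…
k=12  q0 h=24  …000000[0]000000…
k=13  q1 h=25  …000001[0]000000…
k=14  q2 h=24  …000000[1]000000…
k=15  q0 h=25  …000000[0]000000…
k=16  q1 h=26  …000001[0]000000…
k=17  q2 h=25  …000000[1]000000…
k=18  q0 h=26  …000000[0]000000…
k=19  q1 h=27  …000001[0]000000…
k=20  q2 h=26  …000000[1]000000…
k=21  q0 h=27  …000000[0]000000…
k=22  q1 h=28  …000001[0]000000…
k=23  q2 h=27  …000000[1]000000…
k=24  q0 h=28  …000000[0]000000…
k=25  q1 h=29  …000001[0]000000…
k=26  q2 h=28  …000000[1]000000…
k=27  q0 h=29  …000000[0]000000…
k=28  q1 h=30  …000001[0]000000…
k=29  q2 h=29  …000000[1]000000…
k=30  q0 h=30  …000000[0]000000…

30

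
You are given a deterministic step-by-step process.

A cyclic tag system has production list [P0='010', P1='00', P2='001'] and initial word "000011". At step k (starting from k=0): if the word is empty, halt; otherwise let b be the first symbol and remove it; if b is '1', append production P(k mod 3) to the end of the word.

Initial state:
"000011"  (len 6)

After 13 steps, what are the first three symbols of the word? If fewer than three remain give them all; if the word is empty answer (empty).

0) "000011"  (len 6)
1) "00011"  (len 5)
2) "0011"  (len 4)
3) "011"  (len 3)
4) "11"  (len 2)
5) "100"  (len 3)
6) "00001"  (len 5)
7) "0001"  (len 4)
8) "001"  (len 3)
9) "01"  (len 2)
10) "1"  (len 1)
11) "00"  (len 2)
12) "0"  (len 1)
13) (halted — word empty)

(empty)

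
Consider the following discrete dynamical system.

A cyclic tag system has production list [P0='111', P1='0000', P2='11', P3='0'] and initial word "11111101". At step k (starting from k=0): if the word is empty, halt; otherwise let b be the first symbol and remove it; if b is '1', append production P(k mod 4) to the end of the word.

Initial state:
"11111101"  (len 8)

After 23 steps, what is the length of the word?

22

gen 0: "11111101"  (len 8)
gen 1: "1111101111"  (len 10)
gen 2: "1111011110000"  (len 13)
gen 3: "11101111000011"  (len 14)
gen 4: "11011110000110"  (len 14)
gen 5: "1011110000110111"  (len 16)
gen 6: "0111100001101110000"  (len 19)
gen 7: "111100001101110000"  (len 18)
gen 8: "111000011011100000"  (len 18)
gen 9: "11000011011100000111"  (len 20)
gen 10: "10000110111000001110000"  (len 23)
gen 11: "000011011100000111000011"  (len 24)
gen 12: "00011011100000111000011"  (len 23)
gen 13: "0011011100000111000011"  (len 22)
gen 14: "011011100000111000011"  (len 21)
gen 15: "11011100000111000011"  (len 20)
gen 16: "10111000001110000110"  (len 20)
gen 17: "0111000001110000110111"  (len 22)
gen 18: "111000001110000110111"  (len 21)
gen 19: "1100000111000011011111"  (len 22)
gen 20: "1000001110000110111110"  (len 22)
gen 21: "000001110000110111110111"  (len 24)
gen 22: "00001110000110111110111"  (len 23)
gen 23: "0001110000110111110111"  (len 22)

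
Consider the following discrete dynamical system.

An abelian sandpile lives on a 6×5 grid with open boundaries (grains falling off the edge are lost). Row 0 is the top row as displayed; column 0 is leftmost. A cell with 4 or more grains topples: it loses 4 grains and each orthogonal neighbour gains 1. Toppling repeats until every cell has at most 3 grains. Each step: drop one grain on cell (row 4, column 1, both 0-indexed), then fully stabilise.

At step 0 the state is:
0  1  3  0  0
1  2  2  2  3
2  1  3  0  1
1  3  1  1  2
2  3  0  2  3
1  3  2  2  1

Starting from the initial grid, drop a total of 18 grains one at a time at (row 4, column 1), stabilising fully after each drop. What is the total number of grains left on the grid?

[0] 0  1  3  0  0
1  2  2  2  3
2  1  3  0  1
1  3  1  1  2
2  3  0  2  3
1  3  2  2  1
[1] 0  1  3  0  0
1  2  2  2  3
2  2  3  0  1
2  0  2  1  2
3  2  1  2  3
2  0  3  2  1
[2] 0  1  3  0  0
1  2  2  2  3
2  2  3  0  1
2  0  2  1  2
3  3  1  2  3
2  0  3  2  1
[3] 0  1  3  0  0
1  2  2  2  3
2  2  3  0  1
3  1  2  1  2
0  1  2  2  3
3  1  3  2  1
[4] 0  1  3  0  0
1  2  2  2  3
2  2  3  0  1
3  1  2  1  2
0  2  2  2  3
3  1  3  2  1
[5] 0  1  3  0  0
1  2  2  2  3
2  2  3  0  1
3  1  2  1  2
0  3  2  2  3
3  1  3  2  1
[6] 0  1  3  0  0
1  2  2  2  3
2  2  3  0  1
3  2  2  1  2
1  0  3  2  3
3  2  3  2  1
[7] 0  1  3  0  0
1  2  2  2  3
2  2  3  0  1
3  2  2  1  2
1  1  3  2  3
3  2  3  2  1
[8] 0  1  3  0  0
1  2  2  2  3
2  2  3  0  1
3  2  2  1  2
1  2  3  2  3
3  2  3  2  1
[9] 0  1  3  0  0
1  2  2  2  3
2  2  3  0  1
3  2  2  1  2
1  3  3  2  3
3  2  3  2  1
[10] 0  1  3  0  0
1  2  2  2  3
2  2  3  0  1
3  3  3  1  2
3  2  1  3  3
0  1  1  3  1
[11] 0  1  3  0  0
1  2  2  2  3
2  2  3  0  1
3  3  3  1  2
3  3  1  3  3
0  1  1  3  1
[12] 0  1  3  0  0
2  3  3  2  3
0  1  1  1  1
2  3  1  2  2
1  2  3  3  3
1  2  1  3  1
[13] 0  1  3  0  0
2  3  3  2  3
0  1  1  1  1
2  3  1  2  2
1  3  3  3  3
1  2  1  3  1
[14] 0  1  3  0  0
2  3  3  2  3
0  2  1  1  1
3  0  3  3  3
2  2  1  2  0
1  3  3  0  3
[15] 0  1  3  0  0
2  3  3  2  3
0  2  1  1  1
3  0  3  3  3
2  3  1  2  0
1  3  3  0  3
[16] 0  1  3  0  0
2  3  3  2  3
0  2  1  1  1
3  1  3  3  3
3  1  3  2  0
2  1  0  1  3
[17] 0  1  3  0  0
2  3  3  2  3
0  2  1  1  1
3  1  3  3  3
3  2  3  2  0
2  1  0  1  3
[18] 0  1  3  0  0
2  3  3  2  3
0  2  1  1  1
3  1  3  3  3
3  3  3  2  0
2  1  0  1  3

53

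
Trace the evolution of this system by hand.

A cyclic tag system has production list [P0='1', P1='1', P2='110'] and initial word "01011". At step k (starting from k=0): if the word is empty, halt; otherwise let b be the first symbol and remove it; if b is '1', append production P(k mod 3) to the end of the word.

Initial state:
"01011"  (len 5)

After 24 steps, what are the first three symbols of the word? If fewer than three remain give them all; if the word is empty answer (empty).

011

[0] "01011"  (len 5)
[1] "1011"  (len 4)
[2] "0111"  (len 4)
[3] "111"  (len 3)
[4] "111"  (len 3)
[5] "111"  (len 3)
[6] "11110"  (len 5)
[7] "11101"  (len 5)
[8] "11011"  (len 5)
[9] "1011110"  (len 7)
[10] "0111101"  (len 7)
[11] "111101"  (len 6)
[12] "11101110"  (len 8)
[13] "11011101"  (len 8)
[14] "10111011"  (len 8)
[15] "0111011110"  (len 10)
[16] "111011110"  (len 9)
[17] "110111101"  (len 9)
[18] "10111101110"  (len 11)
[19] "01111011101"  (len 11)
[20] "1111011101"  (len 10)
[21] "111011101110"  (len 12)
[22] "110111011101"  (len 12)
[23] "101110111011"  (len 12)
[24] "01110111011110"  (len 14)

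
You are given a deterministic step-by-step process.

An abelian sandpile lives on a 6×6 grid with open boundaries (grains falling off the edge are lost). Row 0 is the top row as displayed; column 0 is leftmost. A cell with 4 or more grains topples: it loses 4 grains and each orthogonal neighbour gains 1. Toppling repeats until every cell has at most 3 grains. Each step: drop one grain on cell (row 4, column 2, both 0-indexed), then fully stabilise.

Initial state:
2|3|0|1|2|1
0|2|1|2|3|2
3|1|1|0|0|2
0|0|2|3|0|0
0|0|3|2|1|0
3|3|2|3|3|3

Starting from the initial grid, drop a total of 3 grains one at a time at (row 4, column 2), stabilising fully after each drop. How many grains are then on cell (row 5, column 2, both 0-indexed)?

3

t=0: 2|3|0|1|2|1
0|2|1|2|3|2
3|1|1|0|0|2
0|0|2|3|0|0
0|0|3|2|1|0
3|3|2|3|3|3
t=1: 2|3|0|1|2|1
0|2|1|2|3|2
3|1|1|0|0|2
0|0|3|3|0|0
0|1|0|3|1|0
3|3|3|3|3|3
t=2: 2|3|0|1|2|1
0|2|1|2|3|2
3|1|1|0|0|2
0|0|3|3|0|0
0|1|1|3|1|0
3|3|3|3|3|3
t=3: 2|3|0|1|2|1
0|2|1|2|3|2
3|1|1|0|0|2
0|0|3|3|0|0
0|1|2|3|1|0
3|3|3|3|3|3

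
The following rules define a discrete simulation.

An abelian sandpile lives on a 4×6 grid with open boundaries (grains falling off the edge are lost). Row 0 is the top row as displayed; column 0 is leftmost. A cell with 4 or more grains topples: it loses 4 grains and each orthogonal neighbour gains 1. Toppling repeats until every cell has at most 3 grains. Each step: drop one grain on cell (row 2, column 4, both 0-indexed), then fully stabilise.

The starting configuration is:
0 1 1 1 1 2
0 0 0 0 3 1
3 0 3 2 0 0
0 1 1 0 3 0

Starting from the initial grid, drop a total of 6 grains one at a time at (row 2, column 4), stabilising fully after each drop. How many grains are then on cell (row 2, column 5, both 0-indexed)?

k=0  0 1 1 1 1 2
0 0 0 0 3 1
3 0 3 2 0 0
0 1 1 0 3 0
k=1  0 1 1 1 1 2
0 0 0 0 3 1
3 0 3 2 1 0
0 1 1 0 3 0
k=2  0 1 1 1 1 2
0 0 0 0 3 1
3 0 3 2 2 0
0 1 1 0 3 0
k=3  0 1 1 1 1 2
0 0 0 0 3 1
3 0 3 2 3 0
0 1 1 0 3 0
k=4  0 1 1 1 2 2
0 0 0 1 0 2
3 0 3 3 2 1
0 1 1 1 0 1
k=5  0 1 1 1 2 2
0 0 0 1 0 2
3 0 3 3 3 1
0 1 1 1 0 1
k=6  0 1 1 1 2 2
0 0 1 2 1 2
3 1 0 1 1 2
0 1 2 2 1 1

2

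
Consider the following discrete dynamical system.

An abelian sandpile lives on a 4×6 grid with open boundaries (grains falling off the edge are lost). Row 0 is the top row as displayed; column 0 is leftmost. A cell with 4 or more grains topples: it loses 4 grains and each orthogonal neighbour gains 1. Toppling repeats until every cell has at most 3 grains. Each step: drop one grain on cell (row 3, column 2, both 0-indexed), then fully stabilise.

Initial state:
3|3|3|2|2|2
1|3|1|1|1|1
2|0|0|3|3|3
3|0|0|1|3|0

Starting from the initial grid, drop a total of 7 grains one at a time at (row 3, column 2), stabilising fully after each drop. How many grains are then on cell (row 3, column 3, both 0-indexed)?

0) 3|3|3|2|2|2
1|3|1|1|1|1
2|0|0|3|3|3
3|0|0|1|3|0
1) 3|3|3|2|2|2
1|3|1|1|1|1
2|0|0|3|3|3
3|0|1|1|3|0
2) 3|3|3|2|2|2
1|3|1|1|1|1
2|0|0|3|3|3
3|0|2|1|3|0
3) 3|3|3|2|2|2
1|3|1|1|1|1
2|0|0|3|3|3
3|0|3|1|3|0
4) 3|3|3|2|2|2
1|3|1|1|1|1
2|0|1|3|3|3
3|1|0|2|3|0
5) 3|3|3|2|2|2
1|3|1|1|1|1
2|0|1|3|3|3
3|1|1|2|3|0
6) 3|3|3|2|2|2
1|3|1|1|1|1
2|0|1|3|3|3
3|1|2|2|3|0
7) 3|3|3|2|2|2
1|3|1|1|1|1
2|0|1|3|3|3
3|1|3|2|3|0

2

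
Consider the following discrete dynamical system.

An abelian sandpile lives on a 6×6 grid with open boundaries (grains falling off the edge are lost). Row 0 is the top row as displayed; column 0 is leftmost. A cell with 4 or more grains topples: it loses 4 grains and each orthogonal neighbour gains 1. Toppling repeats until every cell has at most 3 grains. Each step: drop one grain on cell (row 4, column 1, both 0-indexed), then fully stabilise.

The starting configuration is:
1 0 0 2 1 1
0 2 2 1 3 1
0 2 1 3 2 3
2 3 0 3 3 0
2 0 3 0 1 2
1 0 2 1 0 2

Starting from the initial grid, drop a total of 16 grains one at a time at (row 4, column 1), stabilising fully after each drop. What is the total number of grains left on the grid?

t=0: 1 0 0 2 1 1
0 2 2 1 3 1
0 2 1 3 2 3
2 3 0 3 3 0
2 0 3 0 1 2
1 0 2 1 0 2
t=1: 1 0 0 2 1 1
0 2 2 1 3 1
0 2 1 3 2 3
2 3 0 3 3 0
2 1 3 0 1 2
1 0 2 1 0 2
t=2: 1 0 0 2 1 1
0 2 2 1 3 1
0 2 1 3 2 3
2 3 0 3 3 0
2 2 3 0 1 2
1 0 2 1 0 2
t=3: 1 0 0 2 1 1
0 2 2 1 3 1
0 2 1 3 2 3
2 3 0 3 3 0
2 3 3 0 1 2
1 0 2 1 0 2
t=4: 1 0 0 2 1 1
0 2 2 1 3 1
0 3 1 3 2 3
3 0 2 3 3 0
3 2 0 1 1 2
1 1 3 1 0 2
t=5: 1 0 0 2 1 1
0 2 2 1 3 1
0 3 1 3 2 3
3 0 2 3 3 0
3 3 0 1 1 2
1 1 3 1 0 2
t=6: 1 0 0 2 1 1
0 2 2 1 3 1
1 3 1 3 2 3
0 2 2 3 3 0
1 1 1 1 1 2
2 2 3 1 0 2
t=7: 1 0 0 2 1 1
0 2 2 1 3 1
1 3 1 3 2 3
0 2 2 3 3 0
1 2 1 1 1 2
2 2 3 1 0 2
t=8: 1 0 0 2 1 1
0 2 2 1 3 1
1 3 1 3 2 3
0 2 2 3 3 0
1 3 1 1 1 2
2 2 3 1 0 2
t=9: 1 0 0 2 1 1
0 2 2 1 3 1
1 3 1 3 2 3
0 3 2 3 3 0
2 0 2 1 1 2
2 3 3 1 0 2
t=10: 1 0 0 2 1 1
0 2 2 1 3 1
1 3 1 3 2 3
0 3 2 3 3 0
2 1 2 1 1 2
2 3 3 1 0 2
t=11: 1 0 0 2 1 1
0 2 2 1 3 1
1 3 1 3 2 3
0 3 2 3 3 0
2 2 2 1 1 2
2 3 3 1 0 2
t=12: 1 0 0 2 1 1
0 2 2 1 3 1
1 3 1 3 2 3
0 3 2 3 3 0
2 3 2 1 1 2
2 3 3 1 0 2
t=13: 1 0 0 2 2 1
0 3 3 3 0 3
2 1 0 2 2 0
1 2 2 2 1 2
3 3 1 3 2 2
3 1 1 2 0 2
t=14: 1 0 0 2 2 1
0 3 3 3 0 3
2 1 0 2 2 0
2 3 2 2 1 2
1 1 2 3 2 2
0 3 1 2 0 2
t=15: 1 0 0 2 2 1
0 3 3 3 0 3
2 1 0 2 2 0
2 3 2 2 1 2
1 2 2 3 2 2
0 3 1 2 0 2
t=16: 1 0 0 2 2 1
0 3 3 3 0 3
2 1 0 2 2 0
2 3 2 2 1 2
1 3 2 3 2 2
0 3 1 2 0 2

58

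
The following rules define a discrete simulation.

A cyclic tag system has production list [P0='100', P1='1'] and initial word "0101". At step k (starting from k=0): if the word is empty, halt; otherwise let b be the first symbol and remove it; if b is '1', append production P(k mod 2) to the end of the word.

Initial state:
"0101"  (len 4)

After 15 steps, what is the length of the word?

gen 0: "0101"  (len 4)
gen 1: "101"  (len 3)
gen 2: "011"  (len 3)
gen 3: "11"  (len 2)
gen 4: "11"  (len 2)
gen 5: "1100"  (len 4)
gen 6: "1001"  (len 4)
gen 7: "001100"  (len 6)
gen 8: "01100"  (len 5)
gen 9: "1100"  (len 4)
gen 10: "1001"  (len 4)
gen 11: "001100"  (len 6)
gen 12: "01100"  (len 5)
gen 13: "1100"  (len 4)
gen 14: "1001"  (len 4)
gen 15: "001100"  (len 6)

6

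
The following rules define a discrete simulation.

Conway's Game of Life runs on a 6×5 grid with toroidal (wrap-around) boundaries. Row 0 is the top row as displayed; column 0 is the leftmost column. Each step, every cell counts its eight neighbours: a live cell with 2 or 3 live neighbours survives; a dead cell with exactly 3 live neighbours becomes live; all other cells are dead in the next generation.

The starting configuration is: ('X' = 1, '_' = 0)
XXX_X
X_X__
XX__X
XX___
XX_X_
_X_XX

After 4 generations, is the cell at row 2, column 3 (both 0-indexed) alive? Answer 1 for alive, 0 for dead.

step 0: XXX_X
X_X__
XX__X
XX___
XX_X_
_X_XX
step 1: _____
__X__
__X_X
_____
___X_
_____
step 2: _____
___X_
___X_
___X_
_____
_____
step 3: _____
_____
__XXX
_____
_____
_____
step 4: _____
___X_
___X_
___X_
_____
_____

1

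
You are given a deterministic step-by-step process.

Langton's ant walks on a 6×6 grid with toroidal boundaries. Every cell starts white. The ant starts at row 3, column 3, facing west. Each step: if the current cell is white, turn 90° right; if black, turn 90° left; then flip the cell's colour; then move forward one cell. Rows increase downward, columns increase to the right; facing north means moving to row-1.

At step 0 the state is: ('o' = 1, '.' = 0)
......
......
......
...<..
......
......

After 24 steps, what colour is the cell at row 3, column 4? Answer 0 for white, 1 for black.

0

gen 0: ......
......
......
...<..
......
......
gen 1: ......
......
...^..
...o..
......
......
gen 2: ......
......
...o>.
...o..
......
......
gen 3: ......
......
...oo.
...ov.
......
......
gen 4: ......
......
...oo.
...<o.
......
......
gen 5: ......
......
...oo.
....o.
...v..
......
gen 6: ......
......
...oo.
....o.
..<o..
......
gen 7: ......
......
...oo.
..^.o.
..oo..
......
gen 8: ......
......
...oo.
..o>o.
..oo..
......
gen 9: ......
......
...oo.
..ooo.
..ov..
......
gen 10: ......
......
...oo.
..ooo.
..o.>.
......
gen 11: ......
......
...oo.
..ooo.
..o.o.
....v.
gen 12: ......
......
...oo.
..ooo.
..o.o.
...<o.
gen 13: ......
......
...oo.
..ooo.
..o^o.
...oo.
gen 14: ......
......
...oo.
..ooo.
..oo>.
...oo.
gen 15: ......
......
...oo.
..oo^.
..oo..
...oo.
gen 16: ......
......
...oo.
..o<..
..oo..
...oo.
gen 17: ......
......
...oo.
..o...
..ov..
...oo.
gen 18: ......
......
...oo.
..o...
..o.>.
...oo.
gen 19: ......
......
...oo.
..o...
..o.o.
...ov.
gen 20: ......
......
...oo.
..o...
..o.o.
...o.>
gen 21: .....v
......
...oo.
..o...
..o.o.
...o.o
gen 22: ....<o
......
...oo.
..o...
..o.o.
...o.o
gen 23: ....oo
......
...oo.
..o...
..o.o.
...o^o
gen 24: ....oo
......
...oo.
..o...
..o.o.
...oo>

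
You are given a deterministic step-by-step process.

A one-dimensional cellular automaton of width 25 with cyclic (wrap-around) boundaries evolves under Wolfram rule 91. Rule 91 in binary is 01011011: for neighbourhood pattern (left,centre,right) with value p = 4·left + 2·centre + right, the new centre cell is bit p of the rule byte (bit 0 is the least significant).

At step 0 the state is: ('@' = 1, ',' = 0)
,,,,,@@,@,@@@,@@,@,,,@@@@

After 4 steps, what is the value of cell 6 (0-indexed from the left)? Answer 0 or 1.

t=0: ,,,,,@@,@,@@@,@@,@,,,@@@@
t=1: @@@@@@@,,,@,@,@@,,@@@@,,@
t=2: ,,,,,,@@@@,,,,@@@@@,,@@@@
t=3: @@@@@@@,,@@@@@@,,,@@@@,,@
t=4: ,,,,,,@@@@,,,,@@@@@,,@@@@

1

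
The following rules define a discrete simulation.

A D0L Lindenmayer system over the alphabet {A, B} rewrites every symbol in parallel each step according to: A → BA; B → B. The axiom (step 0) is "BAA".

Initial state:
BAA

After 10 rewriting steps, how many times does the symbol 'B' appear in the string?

21

step 0: BAA
step 1: BBABA
step 2: BBBABBA
step 3: BBBBABBBA
step 4: BBBBBABBBBA
step 5: BBBBBBABBBBBA
step 6: BBBBBBBABBBBBBA
step 7: BBBBBBBBABBBBBBBA
step 8: BBBBBBBBBABBBBBBBBA
step 9: BBBBBBBBBBABBBBBBBBBA
step 10: BBBBBBBBBBBABBBBBBBBBBA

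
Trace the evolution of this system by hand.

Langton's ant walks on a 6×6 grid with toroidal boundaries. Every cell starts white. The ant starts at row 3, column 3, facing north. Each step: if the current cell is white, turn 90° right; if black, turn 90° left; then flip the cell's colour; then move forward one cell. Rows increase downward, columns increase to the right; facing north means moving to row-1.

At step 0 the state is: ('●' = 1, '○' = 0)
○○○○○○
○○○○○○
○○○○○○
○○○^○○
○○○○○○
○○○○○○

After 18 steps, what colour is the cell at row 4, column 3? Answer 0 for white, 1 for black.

0

gen 0: ○○○○○○
○○○○○○
○○○○○○
○○○^○○
○○○○○○
○○○○○○
gen 1: ○○○○○○
○○○○○○
○○○○○○
○○○●>○
○○○○○○
○○○○○○
gen 2: ○○○○○○
○○○○○○
○○○○○○
○○○●●○
○○○○v○
○○○○○○
gen 3: ○○○○○○
○○○○○○
○○○○○○
○○○●●○
○○○<●○
○○○○○○
gen 4: ○○○○○○
○○○○○○
○○○○○○
○○○^●○
○○○●●○
○○○○○○
gen 5: ○○○○○○
○○○○○○
○○○○○○
○○<○●○
○○○●●○
○○○○○○
gen 6: ○○○○○○
○○○○○○
○○^○○○
○○●○●○
○○○●●○
○○○○○○
gen 7: ○○○○○○
○○○○○○
○○●>○○
○○●○●○
○○○●●○
○○○○○○
gen 8: ○○○○○○
○○○○○○
○○●●○○
○○●v●○
○○○●●○
○○○○○○
gen 9: ○○○○○○
○○○○○○
○○●●○○
○○<●●○
○○○●●○
○○○○○○
gen 10: ○○○○○○
○○○○○○
○○●●○○
○○○●●○
○○v●●○
○○○○○○
gen 11: ○○○○○○
○○○○○○
○○●●○○
○○○●●○
○<●●●○
○○○○○○
gen 12: ○○○○○○
○○○○○○
○○●●○○
○^○●●○
○●●●●○
○○○○○○
gen 13: ○○○○○○
○○○○○○
○○●●○○
○●>●●○
○●●●●○
○○○○○○
gen 14: ○○○○○○
○○○○○○
○○●●○○
○●●●●○
○●v●●○
○○○○○○
gen 15: ○○○○○○
○○○○○○
○○●●○○
○●●●●○
○●○>●○
○○○○○○
gen 16: ○○○○○○
○○○○○○
○○●●○○
○●●^●○
○●○○●○
○○○○○○
gen 17: ○○○○○○
○○○○○○
○○●●○○
○●<○●○
○●○○●○
○○○○○○
gen 18: ○○○○○○
○○○○○○
○○●●○○
○●○○●○
○●v○●○
○○○○○○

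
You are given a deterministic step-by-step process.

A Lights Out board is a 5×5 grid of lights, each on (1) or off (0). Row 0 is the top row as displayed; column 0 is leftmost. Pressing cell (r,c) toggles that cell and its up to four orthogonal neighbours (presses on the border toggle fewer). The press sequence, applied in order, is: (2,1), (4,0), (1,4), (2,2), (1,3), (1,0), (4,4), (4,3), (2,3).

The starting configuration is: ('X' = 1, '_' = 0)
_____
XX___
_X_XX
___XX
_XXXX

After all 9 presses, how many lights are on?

15

t=0: _____
XX___
_X_XX
___XX
_XXXX
t=1: _____
X____
X_XXX
_X_XX
_XXXX
t=2: _____
X____
X_XXX
XX_XX
X_XXX
t=3: ____X
X__XX
X_XX_
XX_XX
X_XXX
t=4: ____X
X_XXX
XX___
XXXXX
X_XXX
t=5: ___XX
X____
XX_X_
XXXXX
X_XXX
t=6: X__XX
_X___
_X_X_
XXXXX
X_XXX
t=7: X__XX
_X___
_X_X_
XXXX_
X_X__
t=8: X__XX
_X___
_X_X_
XXX__
X__XX
t=9: X__XX
_X_X_
_XX_X
XXXX_
X__XX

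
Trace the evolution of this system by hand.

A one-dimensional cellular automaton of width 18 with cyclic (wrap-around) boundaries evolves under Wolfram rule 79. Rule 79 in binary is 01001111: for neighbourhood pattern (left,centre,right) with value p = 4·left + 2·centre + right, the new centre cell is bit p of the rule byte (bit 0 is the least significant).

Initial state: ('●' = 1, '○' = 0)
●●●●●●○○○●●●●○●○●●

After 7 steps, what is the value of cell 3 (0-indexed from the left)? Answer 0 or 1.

gen 0: ●●●●●●○○○●●●●○●○●●
gen 1: ○○○○○●○●●●○○●○●○●○
gen 2: ●●●●●●○●○●○●●○●○●○
gen 3: ●○○○○●○●○●○●●○●○●○
gen 4: ●○●●●●○●○●○●●○●○●○
gen 5: ●○●○○●○●○●○●●○●○●○
gen 6: ●○●○●●○●○●○●●○●○●○
gen 7: ●○●○●●○●○●○●●○●○●○

0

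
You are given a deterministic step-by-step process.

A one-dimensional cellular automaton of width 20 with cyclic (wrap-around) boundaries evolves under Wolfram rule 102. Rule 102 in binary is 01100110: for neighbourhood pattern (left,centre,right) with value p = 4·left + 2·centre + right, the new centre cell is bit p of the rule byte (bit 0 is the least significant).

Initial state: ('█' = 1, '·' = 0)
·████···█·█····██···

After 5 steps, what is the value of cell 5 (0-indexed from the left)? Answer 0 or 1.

0) ·████···█·█····██···
1) █···█··████···█·█···
2) █··██·█···█··████··█
3) █·█·███··██·█···█·█·
4) ████··█·█·███··█████
5) ···█·█████··█·█·····

1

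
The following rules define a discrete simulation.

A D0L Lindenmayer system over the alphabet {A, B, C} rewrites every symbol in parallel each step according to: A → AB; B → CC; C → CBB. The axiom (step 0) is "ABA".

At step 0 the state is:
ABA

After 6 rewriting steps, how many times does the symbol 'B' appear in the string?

246

[0] ABA
[1] ABCCAB
[2] ABCCCBBCBBABCC
[3] ABCCCBBCBBCBBCCCCCBBCCCCABCCCBBCBB
[4] ABCCCBBCBBCBBCCCCCBBCCCCCBBCCCCCBBCBBCBBCBBCBBCCCCCBBCBBCBBCBBABCCCBBCBBCBBCCCCCBBCCCC
[5] ABCCCBBCBBCBBCCCCCBBCCCCCBBCCCCCBBCBBCBBCBBCBBCCCCCBBCBBCB…CBBCBBCBBCCCCCBBCCCCCBBCCCCCBBCBBCBBCBBCBBCCCCCBBCBBCBBCBB  (len 218)
[6] ABCCCBBCBBCBBCCCCCBBCCCCCBBCCCCCBBCBBCBBCBBCBBCCCCCBBCBBCB…CCCCCBBCCCCCBBCCCCCBBCBBCBBCBBCBBCCCCCBBCCCCCBBCCCCCBBCCCC  (len 558)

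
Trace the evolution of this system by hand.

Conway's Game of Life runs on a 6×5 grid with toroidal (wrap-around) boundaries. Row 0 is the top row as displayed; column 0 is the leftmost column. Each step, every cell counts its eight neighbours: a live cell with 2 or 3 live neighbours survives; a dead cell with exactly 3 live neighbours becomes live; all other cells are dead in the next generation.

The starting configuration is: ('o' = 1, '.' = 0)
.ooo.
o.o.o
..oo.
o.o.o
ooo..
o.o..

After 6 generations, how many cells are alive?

6

k=0  .ooo.
o.o.o
..oo.
o.o.o
ooo..
o.o..
k=1  .....
o...o
..o..
o...o
..o..
o...o
k=2  .....
.....
.o.o.
.o.o.
.o.o.
.....
k=3  .....
.....
.....
oo.oo
.....
.....
k=4  .....
.....
o...o
o...o
o...o
.....
k=5  .....
.....
o...o
.o.o.
o...o
.....
k=6  .....
.....
o...o
.o.o.
o...o
.....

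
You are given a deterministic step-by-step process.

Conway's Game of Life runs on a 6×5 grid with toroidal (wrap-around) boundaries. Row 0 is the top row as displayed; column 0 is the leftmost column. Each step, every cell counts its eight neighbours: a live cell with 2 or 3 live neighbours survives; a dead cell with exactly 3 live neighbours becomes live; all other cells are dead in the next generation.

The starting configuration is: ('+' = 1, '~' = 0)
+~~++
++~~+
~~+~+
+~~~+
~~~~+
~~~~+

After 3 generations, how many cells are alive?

t=0: +~~++
++~~+
~~+~+
+~~~+
~~~~+
~~~~+
t=1: ~+~+~
~++~~
~~~~~
+~~~+
~~~++
~~~~~
t=2: ~+~~~
~++~~
++~~~
+~~++
+~~++
~~+++
t=3: ++~~~
~~+~~
~~~+~
~~++~
~+~~~
~++~~

9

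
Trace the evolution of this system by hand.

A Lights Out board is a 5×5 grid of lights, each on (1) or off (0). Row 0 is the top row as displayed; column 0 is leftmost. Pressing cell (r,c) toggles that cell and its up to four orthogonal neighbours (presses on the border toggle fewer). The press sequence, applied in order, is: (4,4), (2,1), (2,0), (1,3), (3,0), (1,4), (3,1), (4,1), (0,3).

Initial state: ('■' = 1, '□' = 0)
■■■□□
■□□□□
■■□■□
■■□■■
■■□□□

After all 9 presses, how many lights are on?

gen 0: ■■■□□
■□□□□
■■□■□
■■□■■
■■□□□
gen 1: ■■■□□
■□□□□
■■□■□
■■□■□
■■□■■
gen 2: ■■■□□
■■□□□
□□■■□
■□□■□
■■□■■
gen 3: ■■■□□
□■□□□
■■■■□
□□□■□
■■□■■
gen 4: ■■■■□
□■■■■
■■■□□
□□□■□
■■□■■
gen 5: ■■■■□
□■■■■
□■■□□
■■□■□
□■□■■
gen 6: ■■■■■
□■■□□
□■■□■
■■□■□
□■□■■
gen 7: ■■■■■
□■■□□
□□■□■
□□■■□
□□□■■
gen 8: ■■■■■
□■■□□
□□■□■
□■■■□
■■■■■
gen 9: ■■□□□
□■■■□
□□■□■
□■■■□
■■■■■

15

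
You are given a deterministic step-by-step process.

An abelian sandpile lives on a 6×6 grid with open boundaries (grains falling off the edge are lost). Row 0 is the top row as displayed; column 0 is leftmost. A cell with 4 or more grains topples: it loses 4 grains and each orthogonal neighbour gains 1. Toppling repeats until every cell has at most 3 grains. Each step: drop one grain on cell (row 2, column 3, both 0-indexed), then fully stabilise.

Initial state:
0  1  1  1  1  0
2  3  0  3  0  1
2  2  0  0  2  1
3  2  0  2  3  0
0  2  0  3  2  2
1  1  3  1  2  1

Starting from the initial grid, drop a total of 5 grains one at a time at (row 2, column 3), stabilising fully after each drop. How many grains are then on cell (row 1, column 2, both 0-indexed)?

1

gen 0: 0  1  1  1  1  0
2  3  0  3  0  1
2  2  0  0  2  1
3  2  0  2  3  0
0  2  0  3  2  2
1  1  3  1  2  1
gen 1: 0  1  1  1  1  0
2  3  0  3  0  1
2  2  0  1  2  1
3  2  0  2  3  0
0  2  0  3  2  2
1  1  3  1  2  1
gen 2: 0  1  1  1  1  0
2  3  0  3  0  1
2  2  0  2  2  1
3  2  0  2  3  0
0  2  0  3  2  2
1  1  3  1  2  1
gen 3: 0  1  1  1  1  0
2  3  0  3  0  1
2  2  0  3  2  1
3  2  0  2  3  0
0  2  0  3  2  2
1  1  3  1  2  1
gen 4: 0  1  1  2  1  0
2  3  1  0  1  1
2  2  1  1  3  1
3  2  0  3  3  0
0  2  0  3  2  2
1  1  3  1  2  1
gen 5: 0  1  1  2  1  0
2  3  1  0  1  1
2  2  1  2  3  1
3  2  0  3  3  0
0  2  0  3  2  2
1  1  3  1  2  1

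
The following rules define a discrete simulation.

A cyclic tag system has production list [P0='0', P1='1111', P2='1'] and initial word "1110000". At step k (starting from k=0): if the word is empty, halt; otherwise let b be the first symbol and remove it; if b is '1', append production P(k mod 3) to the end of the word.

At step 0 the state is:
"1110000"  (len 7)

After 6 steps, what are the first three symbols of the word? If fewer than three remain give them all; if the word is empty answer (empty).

0) "1110000"  (len 7)
1) "1100000"  (len 7)
2) "1000001111"  (len 10)
3) "0000011111"  (len 10)
4) "000011111"  (len 9)
5) "00011111"  (len 8)
6) "0011111"  (len 7)

001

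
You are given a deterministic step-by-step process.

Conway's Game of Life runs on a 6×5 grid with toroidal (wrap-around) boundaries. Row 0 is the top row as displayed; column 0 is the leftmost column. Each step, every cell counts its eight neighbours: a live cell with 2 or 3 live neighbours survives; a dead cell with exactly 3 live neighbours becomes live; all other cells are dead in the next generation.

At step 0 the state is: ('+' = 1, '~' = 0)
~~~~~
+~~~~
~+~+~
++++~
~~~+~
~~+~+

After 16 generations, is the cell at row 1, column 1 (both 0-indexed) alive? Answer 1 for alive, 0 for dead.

0

k=0  ~~~~~
+~~~~
~+~+~
++++~
~~~+~
~~+~+
k=1  ~~~~~
~~~~~
~~~+~
++~+~
+~~~~
~~~+~
k=2  ~~~~~
~~~~~
~~+~+
+++~~
+++~~
~~~~~
k=3  ~~~~~
~~~~~
+~++~
~~~~+
+~+~~
~+~~~
k=4  ~~~~~
~~~~~
~~~++
+~+~+
++~~~
~+~~~
k=5  ~~~~~
~~~~~
+~~++
~~+~~
~~+~+
++~~~
k=6  ~~~~~
~~~~+
~~~++
+++~~
+~++~
++~~~
k=7  +~~~~
~~~++
~++++
+~~~~
~~~+~
+++~+
k=8  ~~+~~
~+~~~
~++~~
++~~~
~~++~
+++++
k=9  ~~~~+
~+~~~
~~+~~
+~~+~
~~~~~
+~~~+
k=10  ~~~~+
~~~~~
~++~~
~~~~~
+~~~~
+~~~+
k=11  +~~~+
~~~~~
~~~~~
~+~~~
+~~~+
+~~~+
k=12  +~~~+
~~~~~
~~~~~
+~~~~
~+~~+
~+~+~
k=13  +~~~+
~~~~~
~~~~~
+~~~~
~++~+
~+++~
k=14  +++++
~~~~~
~~~~~
++~~~
~~~~+
~~~~~
k=15  +++++
+++++
~~~~~
+~~~~
+~~~~
~++~~
k=16  ~~~~~
~~~~~
~~++~
~~~~~
+~~~~
~~~~~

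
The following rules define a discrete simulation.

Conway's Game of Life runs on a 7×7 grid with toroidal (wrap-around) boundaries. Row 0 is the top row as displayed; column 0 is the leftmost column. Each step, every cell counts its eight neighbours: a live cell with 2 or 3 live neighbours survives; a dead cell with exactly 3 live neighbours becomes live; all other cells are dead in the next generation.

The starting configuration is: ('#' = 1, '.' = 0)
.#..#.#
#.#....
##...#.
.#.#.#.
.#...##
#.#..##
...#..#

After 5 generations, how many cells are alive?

t=0: .#..#.#
#.#....
##...#.
.#.#.#.
.#...##
#.#..##
...#..#
t=1: .###.##
..#..#.
#...#..
.#...#.
.#.....
.##.#..
.####..
t=2: #....##
#.#..#.
.#..###
##.....
##.....
#...#..
.......
t=3: ##...#.
.......
..#.##.
..#..#.
......#
##.....
#....#.
t=4: ##.....
.#..###
...###.
...####
##....#
##.....
.......
t=5: ##...##
.###..#
#.#....
..##...
.##.#..
.#....#
.......

17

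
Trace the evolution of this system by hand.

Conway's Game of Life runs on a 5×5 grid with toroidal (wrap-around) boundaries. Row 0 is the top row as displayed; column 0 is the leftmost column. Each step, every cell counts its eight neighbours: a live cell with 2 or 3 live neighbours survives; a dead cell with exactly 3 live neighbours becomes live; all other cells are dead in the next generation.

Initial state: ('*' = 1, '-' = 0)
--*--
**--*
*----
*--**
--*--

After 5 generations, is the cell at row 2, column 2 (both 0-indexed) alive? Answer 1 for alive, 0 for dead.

[0] --*--
**--*
*----
*--**
--*--
[1] *-**-
**--*
---*-
**-**
-**-*
[2] -----
**---
---*-
-*---
-----
[3] -----
-----
***--
-----
-----
[4] -----
-*---
-*---
-*---
-----
[5] -----
-----
***--
-----
-----

1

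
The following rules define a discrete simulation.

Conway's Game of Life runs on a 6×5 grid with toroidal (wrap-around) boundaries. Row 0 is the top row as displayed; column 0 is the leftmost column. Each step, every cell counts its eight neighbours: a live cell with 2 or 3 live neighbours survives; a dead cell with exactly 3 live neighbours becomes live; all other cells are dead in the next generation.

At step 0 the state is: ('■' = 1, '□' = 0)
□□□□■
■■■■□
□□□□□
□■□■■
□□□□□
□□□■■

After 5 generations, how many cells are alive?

k=0  □□□□■
■■■■□
□□□□□
□■□■■
□□□□□
□□□■■
k=1  □■□□□
■■■■■
□□□□□
□□□□□
■□■□□
□□□■■
k=2  □■□□□
■■■■■
■■■■■
□□□□□
□□□■■
■■■■■
k=3  □□□□□
□□□□□
□□□□□
□■□□□
□■□□□
□■□□□
k=4  □□□□□
□□□□□
□□□□□
□□□□□
■■■□□
□□□□□
k=5  □□□□□
□□□□□
□□□□□
□■□□□
□■□□□
□■□□□

3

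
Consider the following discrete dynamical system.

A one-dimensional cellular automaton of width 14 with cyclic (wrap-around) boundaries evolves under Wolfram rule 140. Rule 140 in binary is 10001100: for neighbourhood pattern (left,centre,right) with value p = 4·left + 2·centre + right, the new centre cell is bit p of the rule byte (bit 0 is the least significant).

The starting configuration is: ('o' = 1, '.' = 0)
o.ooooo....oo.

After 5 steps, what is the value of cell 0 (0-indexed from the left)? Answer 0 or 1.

gen 0: o.ooooo....oo.
gen 1: o.oooo.....o..
gen 2: o.ooo......o..
gen 3: o.oo.......o..
gen 4: o.o........o..
gen 5: o.o........o..

1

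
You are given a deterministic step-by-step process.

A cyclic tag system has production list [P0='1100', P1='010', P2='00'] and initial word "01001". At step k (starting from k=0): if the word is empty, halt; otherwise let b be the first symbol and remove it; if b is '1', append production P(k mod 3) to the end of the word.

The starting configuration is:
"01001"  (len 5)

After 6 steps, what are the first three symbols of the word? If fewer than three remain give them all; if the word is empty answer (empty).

100

k=0  "01001"  (len 5)
k=1  "1001"  (len 4)
k=2  "001010"  (len 6)
k=3  "01010"  (len 5)
k=4  "1010"  (len 4)
k=5  "010010"  (len 6)
k=6  "10010"  (len 5)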